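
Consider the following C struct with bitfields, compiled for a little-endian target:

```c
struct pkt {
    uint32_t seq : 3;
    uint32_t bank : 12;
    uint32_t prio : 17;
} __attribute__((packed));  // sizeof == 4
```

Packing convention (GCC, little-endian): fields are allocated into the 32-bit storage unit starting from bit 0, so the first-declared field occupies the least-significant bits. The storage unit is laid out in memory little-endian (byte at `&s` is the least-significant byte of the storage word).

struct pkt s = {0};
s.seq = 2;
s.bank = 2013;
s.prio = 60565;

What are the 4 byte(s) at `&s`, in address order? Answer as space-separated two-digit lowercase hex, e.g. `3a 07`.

[0+:3] seq=2 & 0x7 = 0x2; word=0x00000002
[3+:12] bank=2013 & 0xfff = 0x7dd; word=0x00003eea
[15+:17] prio=60565 & 0x1ffff = 0xec95; word=0x764abeea
word = 0x764abeea → little-endian bytes:
  [0]=0xea  [1]=0xbe  [2]=0x4a  [3]=0x76

ea be 4a 76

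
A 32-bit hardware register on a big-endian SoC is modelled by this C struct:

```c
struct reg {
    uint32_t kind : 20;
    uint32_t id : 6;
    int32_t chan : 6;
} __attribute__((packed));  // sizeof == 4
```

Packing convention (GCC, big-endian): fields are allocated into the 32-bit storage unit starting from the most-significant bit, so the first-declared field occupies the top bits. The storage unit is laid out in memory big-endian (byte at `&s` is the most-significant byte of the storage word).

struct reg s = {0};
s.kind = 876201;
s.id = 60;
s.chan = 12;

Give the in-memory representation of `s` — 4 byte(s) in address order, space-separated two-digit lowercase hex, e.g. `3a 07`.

kind (20b) val=876201 bits=0xd5ea9 at bit 12: 0xd5ea9000
id (6b) val=60 bits=0x3c at bit 6: 0xd5ea9f00
chan (6b) val=12 bits=0xc at bit 0: 0xd5ea9f0c
word = 0xd5ea9f0c → big-endian bytes:
  [0]=0xd5  [1]=0xea  [2]=0x9f  [3]=0x0c

d5 ea 9f 0c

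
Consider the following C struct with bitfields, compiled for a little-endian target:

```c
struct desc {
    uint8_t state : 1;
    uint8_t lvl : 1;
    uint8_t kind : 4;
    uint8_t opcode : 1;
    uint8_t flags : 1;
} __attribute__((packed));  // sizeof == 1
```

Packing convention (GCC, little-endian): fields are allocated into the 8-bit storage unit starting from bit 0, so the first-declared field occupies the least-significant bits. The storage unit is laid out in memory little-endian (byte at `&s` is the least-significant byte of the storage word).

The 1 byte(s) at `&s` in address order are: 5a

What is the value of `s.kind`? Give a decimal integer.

6

[0]=0x5a (little-endian) → word 0x5a
state:1 @ bit 0 → (0x5a>>0)&0x1 = 0x0
lvl:1 @ bit 1 → (0x5a>>1)&0x1 = 0x1
kind:4 @ bit 2 → (0x5a>>2)&0xf = 0x6  ←
opcode:1 @ bit 6 → (0x5a>>6)&0x1 = 0x1
flags:1 @ bit 7 → (0x5a>>7)&0x1 = 0x0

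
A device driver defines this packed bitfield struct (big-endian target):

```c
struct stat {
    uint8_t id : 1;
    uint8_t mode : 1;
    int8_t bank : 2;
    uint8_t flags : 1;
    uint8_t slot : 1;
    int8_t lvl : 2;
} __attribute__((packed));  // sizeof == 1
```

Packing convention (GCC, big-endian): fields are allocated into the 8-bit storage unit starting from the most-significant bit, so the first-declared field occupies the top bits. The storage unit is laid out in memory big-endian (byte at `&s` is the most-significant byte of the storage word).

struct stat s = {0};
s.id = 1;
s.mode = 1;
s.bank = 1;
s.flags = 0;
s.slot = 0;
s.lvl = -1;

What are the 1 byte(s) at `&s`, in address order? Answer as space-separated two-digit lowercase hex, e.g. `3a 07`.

d3

[7+:1] id=1 & 0x1 = 0x1; word=0x80
[6+:1] mode=1 & 0x1 = 0x1; word=0xc0
[4+:2] bank=1 & 0x3 = 0x1; word=0xd0
[3+:1] flags=0 & 0x1 = 0x0; word=0xd0
[2+:1] slot=0 & 0x1 = 0x0; word=0xd0
[0+:2] lvl=-1 & 0x3 = 0x3; word=0xd3
word = 0xd3 → big-endian bytes:
  [0]=0xd3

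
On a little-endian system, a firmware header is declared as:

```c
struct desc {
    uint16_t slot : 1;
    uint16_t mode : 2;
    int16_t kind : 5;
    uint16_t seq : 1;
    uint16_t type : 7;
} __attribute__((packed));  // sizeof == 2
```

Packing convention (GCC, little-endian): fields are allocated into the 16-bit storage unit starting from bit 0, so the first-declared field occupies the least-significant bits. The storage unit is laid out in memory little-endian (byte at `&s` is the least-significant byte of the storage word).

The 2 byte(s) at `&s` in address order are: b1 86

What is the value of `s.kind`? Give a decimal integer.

[0]=0xb1 [1]=0x86 (little-endian) → word 0x86b1
slot [0+:1] = (word>>0) & 0x1 = 1
mode [1+:2] = (word>>1) & 0x3 = 0
kind [3+:5] = (word>>3) & 0x1f = 22  ←
seq [8+:1] = (word>>8) & 0x1 = 0
type [9+:7] = (word>>9) & 0x7f = 67
kind signed 5b, MSB=1: 22 - 32 = -10

-10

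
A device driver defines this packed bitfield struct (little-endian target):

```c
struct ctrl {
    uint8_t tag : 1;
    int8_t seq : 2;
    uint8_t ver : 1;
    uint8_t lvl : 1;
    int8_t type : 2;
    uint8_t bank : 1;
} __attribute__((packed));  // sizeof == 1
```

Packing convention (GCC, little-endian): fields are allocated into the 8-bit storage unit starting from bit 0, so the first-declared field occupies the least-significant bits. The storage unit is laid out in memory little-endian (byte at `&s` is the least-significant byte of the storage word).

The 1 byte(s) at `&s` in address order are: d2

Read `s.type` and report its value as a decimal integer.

-2

[0]=0xd2 (little-endian) → word 0xd2
tag:1 @ bit 0 → (0xd2>>0)&0x1 = 0x0
seq:2 @ bit 1 → (0xd2>>1)&0x3 = 0x1
ver:1 @ bit 3 → (0xd2>>3)&0x1 = 0x0
lvl:1 @ bit 4 → (0xd2>>4)&0x1 = 0x1
type:2 @ bit 5 → (0xd2>>5)&0x3 = 0x2  ←
bank:1 @ bit 7 → (0xd2>>7)&0x1 = 0x1
type signed 2b, MSB=1: 2 - 4 = -2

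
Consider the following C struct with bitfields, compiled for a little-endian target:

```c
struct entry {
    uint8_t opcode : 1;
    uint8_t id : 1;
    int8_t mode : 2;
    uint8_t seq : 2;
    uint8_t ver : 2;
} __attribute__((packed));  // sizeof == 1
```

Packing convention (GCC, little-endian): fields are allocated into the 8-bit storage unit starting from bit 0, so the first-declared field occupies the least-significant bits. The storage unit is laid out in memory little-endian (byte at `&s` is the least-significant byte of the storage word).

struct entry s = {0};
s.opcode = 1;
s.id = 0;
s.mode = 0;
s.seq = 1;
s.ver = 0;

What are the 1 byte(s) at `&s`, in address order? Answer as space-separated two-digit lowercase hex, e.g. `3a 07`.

opcode:1 = 1 → 0x1 << 0 → word 0x01
id:1 = 0 → 0x0 << 1 → word 0x01
mode:2 = 0 → 0x0 << 2 → word 0x01
seq:2 = 1 → 0x1 << 4 → word 0x11
ver:2 = 0 → 0x0 << 6 → word 0x11
word = 0x11 → little-endian bytes:
  [0]=0x11

11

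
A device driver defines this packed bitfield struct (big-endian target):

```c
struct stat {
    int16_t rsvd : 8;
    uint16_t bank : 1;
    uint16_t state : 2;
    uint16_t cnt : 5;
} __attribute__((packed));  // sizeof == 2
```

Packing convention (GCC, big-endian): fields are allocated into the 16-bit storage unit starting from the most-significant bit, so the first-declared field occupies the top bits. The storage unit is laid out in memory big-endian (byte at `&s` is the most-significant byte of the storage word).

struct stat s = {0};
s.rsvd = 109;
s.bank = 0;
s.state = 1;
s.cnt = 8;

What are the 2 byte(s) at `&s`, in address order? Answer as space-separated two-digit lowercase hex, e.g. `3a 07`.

rsvd (8b) val=109 bits=0x6d at bit 8: 0x6d00
bank (1b) val=0 bits=0x0 at bit 7: 0x6d00
state (2b) val=1 bits=0x1 at bit 5: 0x6d20
cnt (5b) val=8 bits=0x8 at bit 0: 0x6d28
word = 0x6d28 → big-endian bytes:
  [0]=0x6d  [1]=0x28

6d 28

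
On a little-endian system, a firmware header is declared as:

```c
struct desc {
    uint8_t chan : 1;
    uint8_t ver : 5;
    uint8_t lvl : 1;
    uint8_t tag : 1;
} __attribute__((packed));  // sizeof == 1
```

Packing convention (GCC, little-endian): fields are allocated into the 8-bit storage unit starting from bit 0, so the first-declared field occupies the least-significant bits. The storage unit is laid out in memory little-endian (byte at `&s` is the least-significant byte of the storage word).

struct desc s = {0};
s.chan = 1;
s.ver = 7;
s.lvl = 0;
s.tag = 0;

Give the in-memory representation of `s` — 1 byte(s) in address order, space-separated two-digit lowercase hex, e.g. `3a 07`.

0f

[0+:1] chan=1 & 0x1 = 0x1; word=0x01
[1+:5] ver=7 & 0x1f = 0x7; word=0x0f
[6+:1] lvl=0 & 0x1 = 0x0; word=0x0f
[7+:1] tag=0 & 0x1 = 0x0; word=0x0f
word = 0x0f → little-endian bytes:
  [0]=0x0f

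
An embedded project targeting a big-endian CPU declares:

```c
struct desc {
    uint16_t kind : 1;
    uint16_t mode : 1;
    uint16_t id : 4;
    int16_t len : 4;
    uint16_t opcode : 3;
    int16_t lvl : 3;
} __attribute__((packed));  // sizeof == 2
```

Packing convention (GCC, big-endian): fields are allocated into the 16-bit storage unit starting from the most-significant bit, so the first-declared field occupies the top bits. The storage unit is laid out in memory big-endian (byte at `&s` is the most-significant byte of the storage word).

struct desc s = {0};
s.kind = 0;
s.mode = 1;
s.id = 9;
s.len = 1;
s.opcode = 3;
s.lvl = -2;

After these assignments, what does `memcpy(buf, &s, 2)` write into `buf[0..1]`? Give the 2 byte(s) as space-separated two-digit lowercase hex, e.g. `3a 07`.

[15+:1] kind=0 & 0x1 = 0x0; word=0x0000
[14+:1] mode=1 & 0x1 = 0x1; word=0x4000
[10+:4] id=9 & 0xf = 0x9; word=0x6400
[6+:4] len=1 & 0xf = 0x1; word=0x6440
[3+:3] opcode=3 & 0x7 = 0x3; word=0x6458
[0+:3] lvl=-2 & 0x7 = 0x6; word=0x645e
word = 0x645e → big-endian bytes:
  [0]=0x64  [1]=0x5e

64 5e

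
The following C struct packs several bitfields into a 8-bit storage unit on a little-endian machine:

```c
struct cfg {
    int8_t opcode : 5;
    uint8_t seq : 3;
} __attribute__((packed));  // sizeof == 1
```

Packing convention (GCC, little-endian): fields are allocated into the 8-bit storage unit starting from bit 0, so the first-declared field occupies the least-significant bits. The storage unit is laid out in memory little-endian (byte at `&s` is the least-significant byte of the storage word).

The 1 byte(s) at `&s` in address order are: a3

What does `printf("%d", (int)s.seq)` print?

[0]=0xa3 (little-endian) → word 0xa3
opcode [0+:5] = (word>>0) & 0x1f = 3
seq [5+:3] = (word>>5) & 0x7 = 5  ←

5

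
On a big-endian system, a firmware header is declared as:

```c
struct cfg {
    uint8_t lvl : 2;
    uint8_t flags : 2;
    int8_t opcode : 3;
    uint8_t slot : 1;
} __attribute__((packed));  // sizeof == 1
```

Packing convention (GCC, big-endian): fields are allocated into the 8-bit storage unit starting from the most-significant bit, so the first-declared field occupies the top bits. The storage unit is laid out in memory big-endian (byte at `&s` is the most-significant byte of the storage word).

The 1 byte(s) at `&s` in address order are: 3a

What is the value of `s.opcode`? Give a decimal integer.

[0]=0x3a (big-endian) → word 0x3a
lvl [6+:2] = (word>>6) & 0x3 = 0
flags [4+:2] = (word>>4) & 0x3 = 3
opcode [1+:3] = (word>>1) & 0x7 = 5  ←
slot [0+:1] = (word>>0) & 0x1 = 0
opcode signed 3b, MSB=1: 5 - 8 = -3

-3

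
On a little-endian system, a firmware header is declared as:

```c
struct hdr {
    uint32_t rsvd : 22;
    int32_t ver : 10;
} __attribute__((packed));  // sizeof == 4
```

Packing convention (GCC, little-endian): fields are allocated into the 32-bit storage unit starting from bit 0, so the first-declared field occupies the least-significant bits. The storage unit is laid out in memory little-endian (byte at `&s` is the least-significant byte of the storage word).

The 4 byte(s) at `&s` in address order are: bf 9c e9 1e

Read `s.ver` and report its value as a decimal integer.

[0]=0xbf [1]=0x9c [2]=0xe9 [3]=0x1e (little-endian) → word 0x1ee99cbf
rsvd:22 @ bit 0 → (0x1ee99cbf>>0)&0x3fffff = 0x299cbf
ver:10 @ bit 22 → (0x1ee99cbf>>22)&0x3ff = 0x7b  ←
ver signed 10b, MSB=0: value = 123

123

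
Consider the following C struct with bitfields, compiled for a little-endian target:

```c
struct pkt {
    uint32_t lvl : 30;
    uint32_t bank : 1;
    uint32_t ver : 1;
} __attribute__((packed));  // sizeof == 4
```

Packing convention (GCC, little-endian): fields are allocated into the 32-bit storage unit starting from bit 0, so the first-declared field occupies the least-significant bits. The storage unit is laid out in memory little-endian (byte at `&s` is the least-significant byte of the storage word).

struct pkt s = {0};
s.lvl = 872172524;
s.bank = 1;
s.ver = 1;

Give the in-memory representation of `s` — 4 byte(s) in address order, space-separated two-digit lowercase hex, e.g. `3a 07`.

ec 4b fc f3

lvl:30 = 872172524 → 0x33fc4bec << 0 → word 0x33fc4bec
bank:1 = 1 → 0x1 << 30 → word 0x73fc4bec
ver:1 = 1 → 0x1 << 31 → word 0xf3fc4bec
word = 0xf3fc4bec → little-endian bytes:
  [0]=0xec  [1]=0x4b  [2]=0xfc  [3]=0xf3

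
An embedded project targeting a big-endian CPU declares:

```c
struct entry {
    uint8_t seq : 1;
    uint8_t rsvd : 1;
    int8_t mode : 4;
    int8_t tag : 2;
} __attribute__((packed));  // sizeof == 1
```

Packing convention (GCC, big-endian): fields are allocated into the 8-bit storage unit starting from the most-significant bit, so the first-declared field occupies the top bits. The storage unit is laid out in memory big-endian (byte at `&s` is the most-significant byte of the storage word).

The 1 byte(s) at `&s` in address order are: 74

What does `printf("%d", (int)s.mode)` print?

[0]=0x74 (big-endian) → word 0x74
seq [7+:1] = (word>>7) & 0x1 = 0
rsvd [6+:1] = (word>>6) & 0x1 = 1
mode [2+:4] = (word>>2) & 0xf = 13  ←
tag [0+:2] = (word>>0) & 0x3 = 0
mode signed 4b, MSB=1: 13 - 16 = -3

-3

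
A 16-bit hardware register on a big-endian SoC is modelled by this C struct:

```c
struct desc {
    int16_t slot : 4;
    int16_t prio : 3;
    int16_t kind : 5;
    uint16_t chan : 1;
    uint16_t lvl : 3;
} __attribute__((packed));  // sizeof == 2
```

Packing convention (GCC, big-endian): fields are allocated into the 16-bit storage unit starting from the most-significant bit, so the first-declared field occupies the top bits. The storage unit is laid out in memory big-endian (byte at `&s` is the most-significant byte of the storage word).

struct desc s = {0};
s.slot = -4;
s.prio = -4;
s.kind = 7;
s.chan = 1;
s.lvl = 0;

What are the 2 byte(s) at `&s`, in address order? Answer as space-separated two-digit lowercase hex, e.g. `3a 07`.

slot:4 = -4 → 0xc << 12 → word 0xc000
prio:3 = -4 → 0x4 << 9 → word 0xc800
kind:5 = 7 → 0x7 << 4 → word 0xc870
chan:1 = 1 → 0x1 << 3 → word 0xc878
lvl:3 = 0 → 0x0 << 0 → word 0xc878
word = 0xc878 → big-endian bytes:
  [0]=0xc8  [1]=0x78

c8 78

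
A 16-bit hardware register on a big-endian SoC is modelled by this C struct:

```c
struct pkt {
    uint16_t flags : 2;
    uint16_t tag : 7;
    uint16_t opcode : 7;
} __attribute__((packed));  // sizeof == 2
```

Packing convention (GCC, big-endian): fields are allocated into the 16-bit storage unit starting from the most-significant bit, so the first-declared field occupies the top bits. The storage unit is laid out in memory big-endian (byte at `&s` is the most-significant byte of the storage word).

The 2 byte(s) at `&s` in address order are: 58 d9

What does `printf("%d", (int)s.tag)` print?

[0]=0x58 [1]=0xd9 (big-endian) → word 0x58d9
flags [14+:2] = (word>>14) & 0x3 = 1
tag [7+:7] = (word>>7) & 0x7f = 49  ←
opcode [0+:7] = (word>>0) & 0x7f = 89

49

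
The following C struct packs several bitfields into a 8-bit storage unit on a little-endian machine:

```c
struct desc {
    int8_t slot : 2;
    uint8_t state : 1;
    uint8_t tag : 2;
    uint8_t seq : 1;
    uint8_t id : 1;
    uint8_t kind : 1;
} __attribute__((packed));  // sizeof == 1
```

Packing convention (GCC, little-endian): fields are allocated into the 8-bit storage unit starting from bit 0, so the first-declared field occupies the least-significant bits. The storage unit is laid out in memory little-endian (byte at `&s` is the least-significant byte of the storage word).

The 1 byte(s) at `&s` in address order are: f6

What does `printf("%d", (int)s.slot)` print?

[0]=0xf6 (little-endian) → word 0xf6
slot [0+:2] = (word>>0) & 0x3 = 2  ←
state [2+:1] = (word>>2) & 0x1 = 1
tag [3+:2] = (word>>3) & 0x3 = 2
seq [5+:1] = (word>>5) & 0x1 = 1
id [6+:1] = (word>>6) & 0x1 = 1
kind [7+:1] = (word>>7) & 0x1 = 1
slot signed 2b, MSB=1: 2 - 4 = -2

-2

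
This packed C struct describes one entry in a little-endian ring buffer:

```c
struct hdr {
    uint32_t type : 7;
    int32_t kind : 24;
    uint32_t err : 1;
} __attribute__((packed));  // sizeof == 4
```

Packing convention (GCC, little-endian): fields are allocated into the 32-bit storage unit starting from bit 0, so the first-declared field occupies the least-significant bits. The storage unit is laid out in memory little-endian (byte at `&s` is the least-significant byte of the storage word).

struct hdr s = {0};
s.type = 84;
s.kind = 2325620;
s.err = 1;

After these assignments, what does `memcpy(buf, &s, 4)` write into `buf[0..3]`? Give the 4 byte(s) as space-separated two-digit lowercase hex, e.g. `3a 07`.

type:7 = 84 → 0x54 << 0 → word 0x00000054
kind:24 = 2325620 → 0x237c74 << 7 → word 0x11be3a54
err:1 = 1 → 0x1 << 31 → word 0x91be3a54
word = 0x91be3a54 → little-endian bytes:
  [0]=0x54  [1]=0x3a  [2]=0xbe  [3]=0x91

54 3a be 91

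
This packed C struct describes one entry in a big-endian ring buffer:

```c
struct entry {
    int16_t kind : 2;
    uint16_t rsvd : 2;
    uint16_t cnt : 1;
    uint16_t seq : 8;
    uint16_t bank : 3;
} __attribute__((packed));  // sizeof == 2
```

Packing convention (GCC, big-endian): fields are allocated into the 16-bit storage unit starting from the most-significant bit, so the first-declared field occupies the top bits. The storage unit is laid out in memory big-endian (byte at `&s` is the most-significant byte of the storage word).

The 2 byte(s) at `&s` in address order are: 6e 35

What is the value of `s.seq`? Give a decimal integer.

198

[0]=0x6e [1]=0x35 (big-endian) → word 0x6e35
kind [14+:2] = (word>>14) & 0x3 = 1
rsvd [12+:2] = (word>>12) & 0x3 = 2
cnt [11+:1] = (word>>11) & 0x1 = 1
seq [3+:8] = (word>>3) & 0xff = 198  ←
bank [0+:3] = (word>>0) & 0x7 = 5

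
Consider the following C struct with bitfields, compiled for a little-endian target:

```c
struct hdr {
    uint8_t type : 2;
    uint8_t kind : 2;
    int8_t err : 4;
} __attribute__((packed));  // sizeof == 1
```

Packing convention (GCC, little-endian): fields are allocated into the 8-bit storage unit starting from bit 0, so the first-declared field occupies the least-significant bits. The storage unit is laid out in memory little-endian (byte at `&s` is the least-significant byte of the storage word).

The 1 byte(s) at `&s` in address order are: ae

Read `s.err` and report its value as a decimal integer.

[0]=0xae (little-endian) → word 0xae
type:2 @ bit 0 → (0xae>>0)&0x3 = 0x2
kind:2 @ bit 2 → (0xae>>2)&0x3 = 0x3
err:4 @ bit 4 → (0xae>>4)&0xf = 0xa  ←
err signed 4b, MSB=1: 10 - 16 = -6

-6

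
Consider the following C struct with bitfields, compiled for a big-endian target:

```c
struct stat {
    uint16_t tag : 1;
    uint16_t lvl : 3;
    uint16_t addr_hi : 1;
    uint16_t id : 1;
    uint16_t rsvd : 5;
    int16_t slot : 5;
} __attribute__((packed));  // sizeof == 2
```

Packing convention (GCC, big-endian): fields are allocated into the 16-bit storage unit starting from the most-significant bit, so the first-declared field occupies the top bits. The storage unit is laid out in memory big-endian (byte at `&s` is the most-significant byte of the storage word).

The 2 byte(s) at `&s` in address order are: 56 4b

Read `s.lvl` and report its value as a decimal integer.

5

[0]=0x56 [1]=0x4b (big-endian) → word 0x564b
tag [15+:1] = (word>>15) & 0x1 = 0
lvl [12+:3] = (word>>12) & 0x7 = 5  ←
addr_hi [11+:1] = (word>>11) & 0x1 = 0
id [10+:1] = (word>>10) & 0x1 = 1
rsvd [5+:5] = (word>>5) & 0x1f = 18
slot [0+:5] = (word>>0) & 0x1f = 11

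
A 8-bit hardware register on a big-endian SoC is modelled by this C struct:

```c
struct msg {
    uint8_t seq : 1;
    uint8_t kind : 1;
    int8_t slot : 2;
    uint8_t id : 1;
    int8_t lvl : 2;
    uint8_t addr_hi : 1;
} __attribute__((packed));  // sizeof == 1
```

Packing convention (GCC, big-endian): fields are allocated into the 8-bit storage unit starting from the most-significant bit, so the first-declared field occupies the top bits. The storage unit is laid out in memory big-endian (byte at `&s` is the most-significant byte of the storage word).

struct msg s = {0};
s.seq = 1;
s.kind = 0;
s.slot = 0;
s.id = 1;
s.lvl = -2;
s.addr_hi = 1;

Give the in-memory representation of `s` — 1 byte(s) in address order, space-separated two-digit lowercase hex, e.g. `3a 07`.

[7+:1] seq=1 & 0x1 = 0x1; word=0x80
[6+:1] kind=0 & 0x1 = 0x0; word=0x80
[4+:2] slot=0 & 0x3 = 0x0; word=0x80
[3+:1] id=1 & 0x1 = 0x1; word=0x88
[1+:2] lvl=-2 & 0x3 = 0x2; word=0x8c
[0+:1] addr_hi=1 & 0x1 = 0x1; word=0x8d
word = 0x8d → big-endian bytes:
  [0]=0x8d

8d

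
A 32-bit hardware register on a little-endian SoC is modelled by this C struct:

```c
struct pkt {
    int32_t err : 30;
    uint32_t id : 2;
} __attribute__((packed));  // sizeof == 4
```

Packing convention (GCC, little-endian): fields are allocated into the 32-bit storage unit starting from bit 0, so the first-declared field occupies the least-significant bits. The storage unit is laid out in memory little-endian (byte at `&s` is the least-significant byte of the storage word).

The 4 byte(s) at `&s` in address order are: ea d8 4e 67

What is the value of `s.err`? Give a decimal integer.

[0]=0xea [1]=0xd8 [2]=0x4e [3]=0x67 (little-endian) → word 0x674ed8ea
err:30 @ bit 0 → (0x674ed8ea>>0)&0x3fffffff = 0x274ed8ea  ←
id:2 @ bit 30 → (0x674ed8ea>>30)&0x3 = 0x1
err signed 30b, MSB=1: 659478762 - 1073741824 = -414263062

-414263062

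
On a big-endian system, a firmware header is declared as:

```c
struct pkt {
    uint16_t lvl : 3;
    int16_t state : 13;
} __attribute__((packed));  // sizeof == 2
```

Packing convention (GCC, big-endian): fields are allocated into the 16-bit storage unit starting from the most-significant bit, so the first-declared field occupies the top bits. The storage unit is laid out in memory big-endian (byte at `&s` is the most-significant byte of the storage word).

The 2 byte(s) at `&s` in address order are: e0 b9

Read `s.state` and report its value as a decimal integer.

185

[0]=0xe0 [1]=0xb9 (big-endian) → word 0xe0b9
lvl [13+:3] = (word>>13) & 0x7 = 7
state [0+:13] = (word>>0) & 0x1fff = 185  ←
state signed 13b, MSB=0: value = 185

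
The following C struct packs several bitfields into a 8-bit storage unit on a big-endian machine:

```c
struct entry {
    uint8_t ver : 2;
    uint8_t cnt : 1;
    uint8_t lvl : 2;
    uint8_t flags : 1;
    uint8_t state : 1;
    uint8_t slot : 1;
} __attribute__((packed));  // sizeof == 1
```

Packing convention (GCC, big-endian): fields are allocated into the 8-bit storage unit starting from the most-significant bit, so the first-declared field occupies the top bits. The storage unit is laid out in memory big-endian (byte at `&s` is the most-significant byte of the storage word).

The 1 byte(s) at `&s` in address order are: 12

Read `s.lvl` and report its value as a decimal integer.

2

[0]=0x12 (big-endian) → word 0x12
ver:2 @ bit 6 → (0x12>>6)&0x3 = 0x0
cnt:1 @ bit 5 → (0x12>>5)&0x1 = 0x0
lvl:2 @ bit 3 → (0x12>>3)&0x3 = 0x2  ←
flags:1 @ bit 2 → (0x12>>2)&0x1 = 0x0
state:1 @ bit 1 → (0x12>>1)&0x1 = 0x1
slot:1 @ bit 0 → (0x12>>0)&0x1 = 0x0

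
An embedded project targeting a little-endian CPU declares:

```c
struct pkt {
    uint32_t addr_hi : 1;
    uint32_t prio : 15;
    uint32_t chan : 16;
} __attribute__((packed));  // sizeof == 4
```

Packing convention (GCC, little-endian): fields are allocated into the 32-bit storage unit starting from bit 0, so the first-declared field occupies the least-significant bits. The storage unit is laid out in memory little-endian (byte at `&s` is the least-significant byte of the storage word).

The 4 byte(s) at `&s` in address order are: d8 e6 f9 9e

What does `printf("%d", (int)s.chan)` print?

[0]=0xd8 [1]=0xe6 [2]=0xf9 [3]=0x9e (little-endian) → word 0x9ef9e6d8
addr_hi:1 @ bit 0 → (0x9ef9e6d8>>0)&0x1 = 0x0
prio:15 @ bit 1 → (0x9ef9e6d8>>1)&0x7fff = 0x736c
chan:16 @ bit 16 → (0x9ef9e6d8>>16)&0xffff = 0x9ef9  ←

40697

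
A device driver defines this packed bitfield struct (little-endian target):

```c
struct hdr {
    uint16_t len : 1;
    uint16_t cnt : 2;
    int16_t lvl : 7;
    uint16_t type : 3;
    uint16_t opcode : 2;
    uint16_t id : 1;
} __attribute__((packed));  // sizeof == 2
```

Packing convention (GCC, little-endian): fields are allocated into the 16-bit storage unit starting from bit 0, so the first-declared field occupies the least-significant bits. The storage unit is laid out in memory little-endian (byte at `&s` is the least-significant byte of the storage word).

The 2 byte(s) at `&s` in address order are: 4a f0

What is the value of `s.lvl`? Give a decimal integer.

9

[0]=0x4a [1]=0xf0 (little-endian) → word 0xf04a
len:1 @ bit 0 → (0xf04a>>0)&0x1 = 0x0
cnt:2 @ bit 1 → (0xf04a>>1)&0x3 = 0x1
lvl:7 @ bit 3 → (0xf04a>>3)&0x7f = 0x9  ←
type:3 @ bit 10 → (0xf04a>>10)&0x7 = 0x4
opcode:2 @ bit 13 → (0xf04a>>13)&0x3 = 0x3
id:1 @ bit 15 → (0xf04a>>15)&0x1 = 0x1
lvl signed 7b, MSB=0: value = 9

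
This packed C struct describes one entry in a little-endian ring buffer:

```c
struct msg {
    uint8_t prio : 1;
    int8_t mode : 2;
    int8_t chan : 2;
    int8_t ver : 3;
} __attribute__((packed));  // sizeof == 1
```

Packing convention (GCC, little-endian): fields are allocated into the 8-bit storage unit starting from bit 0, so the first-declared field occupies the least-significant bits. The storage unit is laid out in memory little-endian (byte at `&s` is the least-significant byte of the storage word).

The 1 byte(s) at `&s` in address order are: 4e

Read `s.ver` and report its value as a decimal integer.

2

[0]=0x4e (little-endian) → word 0x4e
prio:1 @ bit 0 → (0x4e>>0)&0x1 = 0x0
mode:2 @ bit 1 → (0x4e>>1)&0x3 = 0x3
chan:2 @ bit 3 → (0x4e>>3)&0x3 = 0x1
ver:3 @ bit 5 → (0x4e>>5)&0x7 = 0x2  ←
ver signed 3b, MSB=0: value = 2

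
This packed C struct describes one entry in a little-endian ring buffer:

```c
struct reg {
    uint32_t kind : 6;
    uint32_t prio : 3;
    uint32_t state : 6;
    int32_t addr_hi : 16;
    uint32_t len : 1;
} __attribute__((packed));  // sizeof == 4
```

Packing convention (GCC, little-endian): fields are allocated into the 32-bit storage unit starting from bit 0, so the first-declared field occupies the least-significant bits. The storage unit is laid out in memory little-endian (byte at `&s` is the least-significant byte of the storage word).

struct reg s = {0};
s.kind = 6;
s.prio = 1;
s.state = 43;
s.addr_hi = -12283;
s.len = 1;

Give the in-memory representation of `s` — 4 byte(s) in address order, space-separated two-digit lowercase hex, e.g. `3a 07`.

kind:6 = 6 → 0x6 << 0 → word 0x00000006
prio:3 = 1 → 0x1 << 6 → word 0x00000046
state:6 = 43 → 0x2b << 9 → word 0x00005646
addr_hi:16 = -12283 → 0xd005 << 15 → word 0x6802d646
len:1 = 1 → 0x1 << 31 → word 0xe802d646
word = 0xe802d646 → little-endian bytes:
  [0]=0x46  [1]=0xd6  [2]=0x02  [3]=0xe8

46 d6 02 e8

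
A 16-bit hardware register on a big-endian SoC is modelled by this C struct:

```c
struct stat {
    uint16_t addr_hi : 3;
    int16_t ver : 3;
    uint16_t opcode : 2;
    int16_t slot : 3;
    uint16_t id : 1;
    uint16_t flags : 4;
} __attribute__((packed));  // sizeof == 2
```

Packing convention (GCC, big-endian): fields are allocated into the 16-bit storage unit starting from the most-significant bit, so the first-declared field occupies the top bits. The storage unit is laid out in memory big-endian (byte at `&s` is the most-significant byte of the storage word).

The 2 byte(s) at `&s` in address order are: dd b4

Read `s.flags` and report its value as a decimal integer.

[0]=0xdd [1]=0xb4 (big-endian) → word 0xddb4
addr_hi [13+:3] = (word>>13) & 0x7 = 6
ver [10+:3] = (word>>10) & 0x7 = 7
opcode [8+:2] = (word>>8) & 0x3 = 1
slot [5+:3] = (word>>5) & 0x7 = 5
id [4+:1] = (word>>4) & 0x1 = 1
flags [0+:4] = (word>>0) & 0xf = 4  ←

4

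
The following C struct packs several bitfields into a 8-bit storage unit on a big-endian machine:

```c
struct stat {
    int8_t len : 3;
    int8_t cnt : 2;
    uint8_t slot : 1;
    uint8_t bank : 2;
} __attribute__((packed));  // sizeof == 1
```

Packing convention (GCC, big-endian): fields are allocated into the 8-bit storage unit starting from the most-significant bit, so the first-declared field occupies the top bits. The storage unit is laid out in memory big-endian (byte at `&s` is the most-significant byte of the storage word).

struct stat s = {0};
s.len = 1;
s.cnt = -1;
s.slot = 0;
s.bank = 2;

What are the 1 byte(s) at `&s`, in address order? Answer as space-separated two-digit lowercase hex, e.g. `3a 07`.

3a

len:3 = 1 → 0x1 << 5 → word 0x20
cnt:2 = -1 → 0x3 << 3 → word 0x38
slot:1 = 0 → 0x0 << 2 → word 0x38
bank:2 = 2 → 0x2 << 0 → word 0x3a
word = 0x3a → big-endian bytes:
  [0]=0x3a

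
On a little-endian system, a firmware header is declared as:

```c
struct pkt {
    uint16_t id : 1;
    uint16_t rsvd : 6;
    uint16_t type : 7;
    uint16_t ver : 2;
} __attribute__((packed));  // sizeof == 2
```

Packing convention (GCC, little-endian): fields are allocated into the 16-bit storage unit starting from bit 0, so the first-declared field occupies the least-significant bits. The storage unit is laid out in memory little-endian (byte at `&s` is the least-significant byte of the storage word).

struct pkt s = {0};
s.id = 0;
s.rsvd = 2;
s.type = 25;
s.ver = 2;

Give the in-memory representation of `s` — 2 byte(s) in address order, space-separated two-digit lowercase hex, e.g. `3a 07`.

id:1 = 0 → 0x0 << 0 → word 0x0000
rsvd:6 = 2 → 0x2 << 1 → word 0x0004
type:7 = 25 → 0x19 << 7 → word 0x0c84
ver:2 = 2 → 0x2 << 14 → word 0x8c84
word = 0x8c84 → little-endian bytes:
  [0]=0x84  [1]=0x8c

84 8c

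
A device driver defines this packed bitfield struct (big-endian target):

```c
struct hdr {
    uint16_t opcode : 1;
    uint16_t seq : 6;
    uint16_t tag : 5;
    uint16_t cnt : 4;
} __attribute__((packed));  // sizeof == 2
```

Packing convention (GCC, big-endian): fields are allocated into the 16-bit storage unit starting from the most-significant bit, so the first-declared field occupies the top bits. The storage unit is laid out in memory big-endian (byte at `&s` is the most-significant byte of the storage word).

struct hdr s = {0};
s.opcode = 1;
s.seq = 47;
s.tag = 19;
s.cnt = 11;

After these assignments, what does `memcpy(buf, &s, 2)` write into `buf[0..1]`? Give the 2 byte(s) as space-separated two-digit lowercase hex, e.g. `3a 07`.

opcode (1b) val=1 bits=0x1 at bit 15: 0x8000
seq (6b) val=47 bits=0x2f at bit 9: 0xde00
tag (5b) val=19 bits=0x13 at bit 4: 0xdf30
cnt (4b) val=11 bits=0xb at bit 0: 0xdf3b
word = 0xdf3b → big-endian bytes:
  [0]=0xdf  [1]=0x3b

df 3b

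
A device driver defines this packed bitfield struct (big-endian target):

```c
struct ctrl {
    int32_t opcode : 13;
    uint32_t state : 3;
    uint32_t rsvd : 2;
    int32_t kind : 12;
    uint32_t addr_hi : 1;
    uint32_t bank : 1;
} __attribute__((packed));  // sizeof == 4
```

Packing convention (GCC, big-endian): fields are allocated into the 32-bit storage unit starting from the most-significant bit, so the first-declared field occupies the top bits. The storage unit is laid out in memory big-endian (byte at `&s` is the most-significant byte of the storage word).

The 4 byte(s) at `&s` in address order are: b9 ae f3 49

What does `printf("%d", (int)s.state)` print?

[0]=0xb9 [1]=0xae [2]=0xf3 [3]=0x49 (big-endian) → word 0xb9aef349
opcode [19+:13] = (word>>19) & 0x1fff = 5941
state [16+:3] = (word>>16) & 0x7 = 6  ←
rsvd [14+:2] = (word>>14) & 0x3 = 3
kind [2+:12] = (word>>2) & 0xfff = 3282
addr_hi [1+:1] = (word>>1) & 0x1 = 0
bank [0+:1] = (word>>0) & 0x1 = 1

6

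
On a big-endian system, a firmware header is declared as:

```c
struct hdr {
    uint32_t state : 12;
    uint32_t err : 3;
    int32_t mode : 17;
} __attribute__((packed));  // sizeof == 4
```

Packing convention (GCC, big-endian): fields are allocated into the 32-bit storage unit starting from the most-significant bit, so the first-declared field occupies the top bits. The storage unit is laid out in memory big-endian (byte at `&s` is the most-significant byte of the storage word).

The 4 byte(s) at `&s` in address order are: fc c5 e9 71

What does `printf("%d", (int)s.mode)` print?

[0]=0xfc [1]=0xc5 [2]=0xe9 [3]=0x71 (big-endian) → word 0xfcc5e971
state [20+:12] = (word>>20) & 0xfff = 4044
err [17+:3] = (word>>17) & 0x7 = 2
mode [0+:17] = (word>>0) & 0x1ffff = 125297  ←
mode signed 17b, MSB=1: 125297 - 131072 = -5775

-5775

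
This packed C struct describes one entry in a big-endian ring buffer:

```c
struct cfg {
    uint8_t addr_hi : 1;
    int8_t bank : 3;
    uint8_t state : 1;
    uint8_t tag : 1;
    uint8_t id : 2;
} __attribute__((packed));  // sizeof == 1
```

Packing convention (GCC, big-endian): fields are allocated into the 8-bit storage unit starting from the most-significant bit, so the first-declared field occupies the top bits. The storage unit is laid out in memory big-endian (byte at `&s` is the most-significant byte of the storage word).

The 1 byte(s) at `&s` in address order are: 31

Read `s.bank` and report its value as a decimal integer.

[0]=0x31 (big-endian) → word 0x31
addr_hi [7+:1] = (word>>7) & 0x1 = 0
bank [4+:3] = (word>>4) & 0x7 = 3  ←
state [3+:1] = (word>>3) & 0x1 = 0
tag [2+:1] = (word>>2) & 0x1 = 0
id [0+:2] = (word>>0) & 0x3 = 1
bank signed 3b, MSB=0: value = 3

3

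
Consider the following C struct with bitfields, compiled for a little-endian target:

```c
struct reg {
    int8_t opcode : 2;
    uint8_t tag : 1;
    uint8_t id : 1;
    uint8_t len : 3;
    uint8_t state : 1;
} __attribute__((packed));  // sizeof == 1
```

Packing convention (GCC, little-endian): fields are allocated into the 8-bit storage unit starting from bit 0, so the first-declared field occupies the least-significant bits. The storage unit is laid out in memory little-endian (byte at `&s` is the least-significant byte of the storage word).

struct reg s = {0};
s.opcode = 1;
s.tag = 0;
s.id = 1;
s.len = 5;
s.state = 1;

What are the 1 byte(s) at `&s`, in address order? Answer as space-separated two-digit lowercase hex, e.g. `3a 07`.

opcode (2b) val=1 bits=0x1 at bit 0: 0x01
tag (1b) val=0 bits=0x0 at bit 2: 0x01
id (1b) val=1 bits=0x1 at bit 3: 0x09
len (3b) val=5 bits=0x5 at bit 4: 0x59
state (1b) val=1 bits=0x1 at bit 7: 0xd9
word = 0xd9 → little-endian bytes:
  [0]=0xd9

d9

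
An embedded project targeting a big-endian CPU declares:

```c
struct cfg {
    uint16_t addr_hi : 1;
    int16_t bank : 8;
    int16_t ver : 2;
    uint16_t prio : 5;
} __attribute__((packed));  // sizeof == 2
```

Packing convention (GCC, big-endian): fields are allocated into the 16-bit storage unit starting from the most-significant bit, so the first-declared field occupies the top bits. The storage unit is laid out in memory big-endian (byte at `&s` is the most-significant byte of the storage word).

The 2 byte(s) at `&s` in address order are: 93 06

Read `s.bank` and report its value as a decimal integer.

[0]=0x93 [1]=0x06 (big-endian) → word 0x9306
addr_hi:1 @ bit 15 → (0x9306>>15)&0x1 = 0x1
bank:8 @ bit 7 → (0x9306>>7)&0xff = 0x26  ←
ver:2 @ bit 5 → (0x9306>>5)&0x3 = 0x0
prio:5 @ bit 0 → (0x9306>>0)&0x1f = 0x6
bank signed 8b, MSB=0: value = 38

38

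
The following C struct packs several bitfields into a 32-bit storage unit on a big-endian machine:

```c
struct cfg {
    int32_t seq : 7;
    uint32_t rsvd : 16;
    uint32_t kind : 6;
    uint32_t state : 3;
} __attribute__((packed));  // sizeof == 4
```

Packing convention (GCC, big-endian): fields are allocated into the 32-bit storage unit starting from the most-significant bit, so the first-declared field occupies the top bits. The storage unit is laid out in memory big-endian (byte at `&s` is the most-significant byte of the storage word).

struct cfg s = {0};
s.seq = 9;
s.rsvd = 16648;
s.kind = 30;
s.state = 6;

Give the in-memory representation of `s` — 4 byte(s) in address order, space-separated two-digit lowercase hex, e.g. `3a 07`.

[25+:7] seq=9 & 0x7f = 0x9; word=0x12000000
[9+:16] rsvd=16648 & 0xffff = 0x4108; word=0x12821000
[3+:6] kind=30 & 0x3f = 0x1e; word=0x128210f0
[0+:3] state=6 & 0x7 = 0x6; word=0x128210f6
word = 0x128210f6 → big-endian bytes:
  [0]=0x12  [1]=0x82  [2]=0x10  [3]=0xf6

12 82 10 f6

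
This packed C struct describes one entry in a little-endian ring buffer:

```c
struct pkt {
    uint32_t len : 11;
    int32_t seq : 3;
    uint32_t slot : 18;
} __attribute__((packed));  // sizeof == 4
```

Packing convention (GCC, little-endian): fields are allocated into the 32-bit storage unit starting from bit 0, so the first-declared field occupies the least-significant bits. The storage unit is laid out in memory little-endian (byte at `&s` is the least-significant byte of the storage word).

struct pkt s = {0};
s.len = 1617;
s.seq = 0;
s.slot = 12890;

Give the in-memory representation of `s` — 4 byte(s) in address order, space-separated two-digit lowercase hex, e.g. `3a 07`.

len (11b) val=1617 bits=0x651 at bit 0: 0x00000651
seq (3b) val=0 bits=0x0 at bit 11: 0x00000651
slot (18b) val=12890 bits=0x325a at bit 14: 0x0c968651
word = 0x0c968651 → little-endian bytes:
  [0]=0x51  [1]=0x86  [2]=0x96  [3]=0x0c

51 86 96 0c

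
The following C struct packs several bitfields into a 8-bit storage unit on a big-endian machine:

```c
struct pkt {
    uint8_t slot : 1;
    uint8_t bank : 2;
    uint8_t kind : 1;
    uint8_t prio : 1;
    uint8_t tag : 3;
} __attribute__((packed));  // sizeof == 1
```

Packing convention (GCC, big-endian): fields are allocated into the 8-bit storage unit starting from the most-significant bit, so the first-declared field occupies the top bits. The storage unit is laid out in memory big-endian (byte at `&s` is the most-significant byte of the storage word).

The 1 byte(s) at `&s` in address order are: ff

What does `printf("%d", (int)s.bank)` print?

[0]=0xff (big-endian) → word 0xff
slot:1 @ bit 7 → (0xff>>7)&0x1 = 0x1
bank:2 @ bit 5 → (0xff>>5)&0x3 = 0x3  ←
kind:1 @ bit 4 → (0xff>>4)&0x1 = 0x1
prio:1 @ bit 3 → (0xff>>3)&0x1 = 0x1
tag:3 @ bit 0 → (0xff>>0)&0x7 = 0x7

3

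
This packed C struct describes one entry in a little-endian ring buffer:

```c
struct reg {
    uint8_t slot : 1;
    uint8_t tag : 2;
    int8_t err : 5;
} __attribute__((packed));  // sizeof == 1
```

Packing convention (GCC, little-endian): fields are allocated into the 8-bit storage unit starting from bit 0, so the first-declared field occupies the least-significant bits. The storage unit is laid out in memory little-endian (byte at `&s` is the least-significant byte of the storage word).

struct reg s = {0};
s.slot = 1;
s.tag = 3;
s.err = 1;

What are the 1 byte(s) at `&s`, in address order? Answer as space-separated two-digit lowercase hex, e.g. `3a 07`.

[0+:1] slot=1 & 0x1 = 0x1; word=0x01
[1+:2] tag=3 & 0x3 = 0x3; word=0x07
[3+:5] err=1 & 0x1f = 0x1; word=0x0f
word = 0x0f → little-endian bytes:
  [0]=0x0f

0f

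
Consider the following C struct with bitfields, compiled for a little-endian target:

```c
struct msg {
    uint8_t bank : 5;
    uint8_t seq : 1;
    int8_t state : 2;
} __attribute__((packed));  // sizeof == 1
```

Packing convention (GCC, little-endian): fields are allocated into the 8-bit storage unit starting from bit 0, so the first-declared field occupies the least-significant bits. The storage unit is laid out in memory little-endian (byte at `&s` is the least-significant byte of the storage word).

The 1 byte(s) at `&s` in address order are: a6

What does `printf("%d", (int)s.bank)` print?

[0]=0xa6 (little-endian) → word 0xa6
bank:5 @ bit 0 → (0xa6>>0)&0x1f = 0x6  ←
seq:1 @ bit 5 → (0xa6>>5)&0x1 = 0x1
state:2 @ bit 6 → (0xa6>>6)&0x3 = 0x2

6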